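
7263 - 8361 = -1098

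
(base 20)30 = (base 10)60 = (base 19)33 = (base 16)3c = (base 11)55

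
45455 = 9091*5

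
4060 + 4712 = 8772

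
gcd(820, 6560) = 820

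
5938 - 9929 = -3991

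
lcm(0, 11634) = 0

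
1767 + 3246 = 5013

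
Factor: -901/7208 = -1 * 2^(-3) = -1/8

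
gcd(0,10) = 10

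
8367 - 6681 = 1686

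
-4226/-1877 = 2 + 472/1877 ≈ 2.25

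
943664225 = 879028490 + 64635735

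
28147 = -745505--773652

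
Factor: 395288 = 2^3 * 49411^1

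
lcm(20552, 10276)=20552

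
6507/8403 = 2169/2801 ≈ 0.774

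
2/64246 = 1/32123 ≈ 0.0000311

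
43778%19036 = 5706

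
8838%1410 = 378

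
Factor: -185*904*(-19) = 2^3*5^1*19^1*37^1*113^1 = 3177560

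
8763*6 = 52578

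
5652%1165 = 992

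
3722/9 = 413+5/9 ≈ 413.56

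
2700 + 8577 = 11277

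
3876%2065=1811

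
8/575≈0.0139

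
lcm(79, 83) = 6557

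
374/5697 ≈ 0.0656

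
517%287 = 230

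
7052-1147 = 5905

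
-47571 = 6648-54219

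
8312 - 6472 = 1840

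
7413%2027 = 1332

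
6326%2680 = 966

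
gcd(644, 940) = 4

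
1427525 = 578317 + 849208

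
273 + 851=1124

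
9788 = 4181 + 5607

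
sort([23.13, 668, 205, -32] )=[-32, 23.13, 205, 668] 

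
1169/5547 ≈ 0.211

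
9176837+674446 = 9851283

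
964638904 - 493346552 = 471292352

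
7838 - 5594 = 2244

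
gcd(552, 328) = 8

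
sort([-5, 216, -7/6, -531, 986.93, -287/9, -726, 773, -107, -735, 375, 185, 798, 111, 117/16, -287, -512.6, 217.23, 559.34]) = [-735, -726, -531, -512.6, -287, -107, -287/9, -5, -7/6, 117/16, 111, 185, 216, 217.23, 375, 559.34, 773, 798, 986.93]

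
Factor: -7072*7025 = -1*2^5*5^2*13^1*17^1*281^1 = -49680800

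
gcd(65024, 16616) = 8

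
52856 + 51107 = 103963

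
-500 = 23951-24451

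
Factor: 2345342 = 2^1*1172671^1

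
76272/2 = 38136 = 38136.00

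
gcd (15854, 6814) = 2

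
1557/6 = 259 + 1/2 = 259.50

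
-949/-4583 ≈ 0.207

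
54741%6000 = 741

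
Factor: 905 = 5^1*181^1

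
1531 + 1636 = 3167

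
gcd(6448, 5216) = 16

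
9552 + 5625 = 15177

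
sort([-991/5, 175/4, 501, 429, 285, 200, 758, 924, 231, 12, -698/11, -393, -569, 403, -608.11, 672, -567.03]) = [-608.11, -569, -567.03, -393, -991/5, -698/11, 12, 175/4, 200, 231, 285, 403, 429, 501, 672, 758, 924]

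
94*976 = 91744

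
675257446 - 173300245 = 501957201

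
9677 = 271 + 9406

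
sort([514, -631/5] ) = [-631/5, 514] 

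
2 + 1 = 3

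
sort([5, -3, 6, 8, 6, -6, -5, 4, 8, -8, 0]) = [-8, -6, -5, -3, 0, 4, 5, 6, 6, 8, 8]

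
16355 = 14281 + 2074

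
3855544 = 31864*121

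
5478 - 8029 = -2551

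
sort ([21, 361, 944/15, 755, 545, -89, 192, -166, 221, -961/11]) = [-166, -89, -961/11, 21, 944/15, 192, 221, 361, 545, 755]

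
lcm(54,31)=1674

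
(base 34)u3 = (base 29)168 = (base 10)1023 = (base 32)vv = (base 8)1777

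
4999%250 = 249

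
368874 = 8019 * 46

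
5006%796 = 230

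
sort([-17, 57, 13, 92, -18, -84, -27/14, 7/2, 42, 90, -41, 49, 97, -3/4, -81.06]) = [-84, -81.06, -41, -18, -17, -27/14, -3/4, 7/2, 13, 42, 49, 57, 90, 92, 97]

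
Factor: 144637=53^1*2729^1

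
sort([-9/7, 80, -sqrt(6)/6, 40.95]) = [-9/7, -sqrt(6)/6, 40.95, 80]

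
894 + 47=941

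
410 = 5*82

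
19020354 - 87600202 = -68579848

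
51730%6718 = 4704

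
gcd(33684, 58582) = 2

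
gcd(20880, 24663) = 3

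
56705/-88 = -644 - 3/8 ≈ -644.38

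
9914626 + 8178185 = 18092811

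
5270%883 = 855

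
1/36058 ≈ 0.0000277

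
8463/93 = 91 = 91.00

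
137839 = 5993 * 23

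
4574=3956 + 618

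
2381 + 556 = 2937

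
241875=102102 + 139773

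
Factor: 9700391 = 151^1*227^1*283^1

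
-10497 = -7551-2946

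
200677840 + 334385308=535063148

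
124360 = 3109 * 40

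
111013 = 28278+82735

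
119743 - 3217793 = -3098050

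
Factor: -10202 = -1*2^1*5101^1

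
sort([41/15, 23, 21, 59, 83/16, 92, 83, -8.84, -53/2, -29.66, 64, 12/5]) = [-29.66, -53/2, -8.84, 12/5, 41/15, 83/16, 21, 23, 59, 64, 83, 92]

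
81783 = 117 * 699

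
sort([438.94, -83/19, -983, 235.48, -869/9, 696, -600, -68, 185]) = [-983, -600, -869/9, -68, -83/19, 185, 235.48, 438.94, 696]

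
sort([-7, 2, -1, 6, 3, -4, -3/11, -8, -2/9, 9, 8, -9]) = [-9, -8, -7, -4, -1, -3/11, -2/9, 2, 3, 6, 8, 9]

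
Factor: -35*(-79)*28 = 2^2*5^1*7^2*79^1 = 77420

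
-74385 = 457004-531389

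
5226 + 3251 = 8477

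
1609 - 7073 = -5464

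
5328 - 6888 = -1560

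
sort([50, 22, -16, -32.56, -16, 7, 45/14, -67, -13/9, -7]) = [-67, -32.56, -16, -16, -7, -13/9, 45/14, 7, 22, 50]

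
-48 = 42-90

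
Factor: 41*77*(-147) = -1*3^1*7^3*11^1*41^1 = -464079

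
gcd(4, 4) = 4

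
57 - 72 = -15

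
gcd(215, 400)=5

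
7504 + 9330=16834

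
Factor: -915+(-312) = -1*3^1*409^1 = -1227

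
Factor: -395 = -1 * 5^1 * 79^1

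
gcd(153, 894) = 3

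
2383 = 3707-1324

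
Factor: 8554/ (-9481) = -1 * 2^1 * 7^1 * 13^1 * 19^ (-1) * 47^1 * 499^ (-1) 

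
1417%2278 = 1417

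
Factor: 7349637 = 3^1*19^1*128941^1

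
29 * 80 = 2320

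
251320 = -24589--275909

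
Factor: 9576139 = 9576139^1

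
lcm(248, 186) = 744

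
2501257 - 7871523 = -5370266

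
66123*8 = 528984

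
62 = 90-28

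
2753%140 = 93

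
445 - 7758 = -7313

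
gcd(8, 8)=8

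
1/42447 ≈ 0.0000236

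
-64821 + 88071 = 23250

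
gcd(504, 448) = 56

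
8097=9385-1288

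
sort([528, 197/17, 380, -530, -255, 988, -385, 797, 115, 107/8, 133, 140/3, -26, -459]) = [-530, -459, -385, -255, -26, 197/17, 107/8, 140/3, 115, 133, 380, 528, 797, 988]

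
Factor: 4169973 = 3^1*1389991^1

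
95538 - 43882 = 51656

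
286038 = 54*5297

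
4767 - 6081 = -1314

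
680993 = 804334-123341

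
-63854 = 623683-687537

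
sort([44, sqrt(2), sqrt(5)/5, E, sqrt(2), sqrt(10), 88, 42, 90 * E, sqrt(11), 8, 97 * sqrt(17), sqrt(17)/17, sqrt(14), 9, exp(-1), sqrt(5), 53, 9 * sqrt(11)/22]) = [sqrt(17)/17, exp(-1), sqrt(5)/5, 9 * sqrt(11)/22, sqrt(2), sqrt(2), sqrt(5), E, sqrt(10), sqrt(11), sqrt(14), 8, 9, 42, 44, 53, 88, 90 * E, 97 * sqrt(17)]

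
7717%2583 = 2551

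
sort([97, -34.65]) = [-34.65, 97]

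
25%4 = 1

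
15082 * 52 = 784264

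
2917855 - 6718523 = -3800668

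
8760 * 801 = 7016760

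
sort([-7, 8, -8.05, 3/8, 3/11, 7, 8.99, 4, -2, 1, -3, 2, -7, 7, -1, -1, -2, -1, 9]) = [-8.05, -7, -7, -3, -2, -2, -1, -1, -1, 3/11, 3/8, 1, 2, 4, 7, 7, 8, 8.99, 9]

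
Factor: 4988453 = 4988453^1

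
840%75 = 15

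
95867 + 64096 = 159963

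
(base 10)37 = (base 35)12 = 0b100101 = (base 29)18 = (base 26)1b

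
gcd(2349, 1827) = 261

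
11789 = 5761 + 6028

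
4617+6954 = 11571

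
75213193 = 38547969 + 36665224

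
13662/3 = 4554 = 4554.00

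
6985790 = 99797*70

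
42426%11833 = 6927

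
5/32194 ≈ 0.000155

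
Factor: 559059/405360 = 2^(-4)*3^(-1)*5^(-1)*331^1 = 331/240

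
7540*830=6258200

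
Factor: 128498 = 2^1*47^1*1367^1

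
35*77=2695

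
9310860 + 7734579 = 17045439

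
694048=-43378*(-16)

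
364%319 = 45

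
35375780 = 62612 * 565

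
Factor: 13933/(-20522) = -1*2^(-1)*31^(-1)*331^(-1)*13933^1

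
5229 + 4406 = 9635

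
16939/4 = 4234 + 3/4 = 4234.75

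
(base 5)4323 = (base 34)ha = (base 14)300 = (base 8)1114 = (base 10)588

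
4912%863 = 597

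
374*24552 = 9182448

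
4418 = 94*47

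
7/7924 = 1/1132 ≈ 0.000883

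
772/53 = 14 + 30/53 ≈ 14.57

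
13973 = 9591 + 4382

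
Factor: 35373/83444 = 2^(-2)*3^1*13^1*23^(-1) = 39/92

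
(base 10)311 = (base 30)ab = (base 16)137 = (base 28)b3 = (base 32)9n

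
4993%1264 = 1201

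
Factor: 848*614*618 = 2^6*3^1*53^1*103^1*307^1 = 321775296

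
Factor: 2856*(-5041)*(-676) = 2^5*3^1*7^1*13^2*17^1*71^2 = 9732436896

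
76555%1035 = 1000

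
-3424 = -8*428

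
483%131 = 90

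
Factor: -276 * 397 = -1 * 2^2 * 3^1 * 23^1 * 397^1 = -109572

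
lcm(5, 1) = 5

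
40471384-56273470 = -15802086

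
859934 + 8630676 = 9490610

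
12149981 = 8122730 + 4027251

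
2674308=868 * 3081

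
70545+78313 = 148858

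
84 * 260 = 21840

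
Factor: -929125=-1*5^3*7433^1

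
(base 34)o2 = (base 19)251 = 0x332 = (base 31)qc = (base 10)818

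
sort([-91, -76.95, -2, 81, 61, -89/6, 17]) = [-91, -76.95, -89/6, -2, 17, 61, 81]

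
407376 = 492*828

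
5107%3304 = 1803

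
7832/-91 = -86 - 6/91 ≈ -86.07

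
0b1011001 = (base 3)10022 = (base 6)225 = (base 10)89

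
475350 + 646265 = 1121615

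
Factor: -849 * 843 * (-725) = 3^2 * 5^2 * 29^1 * 281^1 * 283^1 = 518887575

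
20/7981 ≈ 0.00251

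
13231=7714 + 5517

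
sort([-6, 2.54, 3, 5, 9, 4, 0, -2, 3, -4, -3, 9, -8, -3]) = [-8, -6, -4, -3, -3, -2, 0, 2.54, 3, 3, 4, 5, 9, 9]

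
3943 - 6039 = -2096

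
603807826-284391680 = 319416146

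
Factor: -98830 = -1*2^1*5^1*9883^1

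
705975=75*9413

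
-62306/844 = -31153/422 ≈ -73.82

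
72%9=0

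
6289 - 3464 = 2825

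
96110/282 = 340 + 115/141 ≈ 340.82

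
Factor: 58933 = 7^1*8419^1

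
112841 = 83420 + 29421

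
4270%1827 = 616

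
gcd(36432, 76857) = 33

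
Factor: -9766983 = -1*3^1*3255661^1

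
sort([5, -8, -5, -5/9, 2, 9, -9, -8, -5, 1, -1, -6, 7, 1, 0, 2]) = [-9, -8, -8, -6, -5, -5, -1, -5/9, 0, 1, 1, 2, 2, 5, 7, 9]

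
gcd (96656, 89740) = 28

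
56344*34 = 1915696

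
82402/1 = 82402 = 82402.00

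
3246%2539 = 707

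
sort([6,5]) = [5,6]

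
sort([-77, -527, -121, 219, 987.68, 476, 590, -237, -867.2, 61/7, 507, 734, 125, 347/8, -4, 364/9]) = [-867.2, -527, -237, -121, -77, -4, 61/7, 364/9, 347/8, 125, 219, 476, 507, 590, 734, 987.68]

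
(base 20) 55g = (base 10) 2116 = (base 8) 4104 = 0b100001000100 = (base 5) 31431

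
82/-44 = -41/22 ≈ -1.86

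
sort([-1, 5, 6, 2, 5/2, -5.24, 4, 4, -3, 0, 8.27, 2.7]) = [-5.24, -3, -1, 0, 2, 5/2, 2.7, 4, 4, 5, 6, 8.27]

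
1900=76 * 25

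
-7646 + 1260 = -6386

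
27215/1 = 27215 = 27215.00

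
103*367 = 37801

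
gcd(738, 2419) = 41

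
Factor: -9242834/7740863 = -1*2^1*13^(-1)*1499^1*3083^1*595451^(-1)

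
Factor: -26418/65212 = -1*2^(-1)*3^1*37^1*137^(-1) = -111/274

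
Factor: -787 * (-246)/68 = 2^(-1) * 3^1 * 17^(-1) * 41^1 * 787^1 = 96801/34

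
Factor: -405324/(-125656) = 2^(-1)*3^6*113^(-1) = 729/226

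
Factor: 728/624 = 2^(-1) * 3^(-1) * 7^1 = 7/6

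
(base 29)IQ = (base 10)548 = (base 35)FN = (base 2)1000100100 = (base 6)2312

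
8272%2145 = 1837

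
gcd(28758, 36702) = 6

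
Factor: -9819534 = -1*2^1*3^1*283^1*5783^1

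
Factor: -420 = -1*2^2*3^1*5^1*7^1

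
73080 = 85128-12048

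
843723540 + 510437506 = 1354161046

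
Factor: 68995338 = 2^1 * 3^1 * 2003^1 * 5741^1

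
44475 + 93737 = 138212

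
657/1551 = 219/517 ≈ 0.424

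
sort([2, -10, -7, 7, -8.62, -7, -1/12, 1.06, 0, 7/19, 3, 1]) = [-10, -8.62, -7, -7, -1/12, 0, 7/19, 1, 1.06, 2, 3, 7]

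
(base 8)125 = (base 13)67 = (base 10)85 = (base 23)3g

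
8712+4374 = 13086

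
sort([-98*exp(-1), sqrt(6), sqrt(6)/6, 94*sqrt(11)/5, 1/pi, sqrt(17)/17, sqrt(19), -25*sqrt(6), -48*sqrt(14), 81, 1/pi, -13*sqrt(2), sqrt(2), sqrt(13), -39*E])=[-48*sqrt(14), -39*E, -25*sqrt(6), -98*exp(-1), -13*sqrt(2), sqrt(17)/17, 1/pi, 1/pi, sqrt(6)/6, sqrt(2), sqrt(6), sqrt(13), sqrt(19), 94*sqrt(11)/5, 81]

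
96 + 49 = 145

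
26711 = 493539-466828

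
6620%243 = 59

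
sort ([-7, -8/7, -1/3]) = [-7, -8/7, -1/3]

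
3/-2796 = -1/932 ≈ -0.00107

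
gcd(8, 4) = 4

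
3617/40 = 90 + 17/40 ≈ 90.43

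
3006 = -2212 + 5218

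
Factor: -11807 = -1 * 11807^1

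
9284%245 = 219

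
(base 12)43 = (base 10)51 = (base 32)1j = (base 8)63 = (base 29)1m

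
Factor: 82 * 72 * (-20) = -1 * 2^6 * 3^2 * 5^1 * 41^1 = -118080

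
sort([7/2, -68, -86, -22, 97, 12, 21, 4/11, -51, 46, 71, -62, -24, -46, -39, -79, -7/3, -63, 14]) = [-86, -79, -68, -63, -62, -51, -46, -39, -24, -22, -7/3, 4/11, 7/2, 12, 14, 21, 46, 71, 97]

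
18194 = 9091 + 9103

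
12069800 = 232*52025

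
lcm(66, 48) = 528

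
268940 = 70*3842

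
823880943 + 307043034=1130923977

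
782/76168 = 391/38084 ≈ 0.0103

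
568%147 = 127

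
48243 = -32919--81162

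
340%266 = 74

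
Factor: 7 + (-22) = -1 * 3^1 * 5^1 = -15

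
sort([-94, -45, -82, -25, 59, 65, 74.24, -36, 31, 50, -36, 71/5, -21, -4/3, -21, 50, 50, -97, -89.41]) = [-97, -94, -89.41, -82, -45, -36, -36, -25, -21, -21, -4/3, 71/5, 31, 50, 50, 50, 59, 65, 74.24]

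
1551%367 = 83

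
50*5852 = 292600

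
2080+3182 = 5262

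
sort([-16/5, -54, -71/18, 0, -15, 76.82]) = [-54, -15, -71/18, -16/5, 0, 76.82]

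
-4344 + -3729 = -8073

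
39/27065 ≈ 0.00144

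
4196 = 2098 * 2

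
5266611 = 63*83597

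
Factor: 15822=2^1*3^3*293^1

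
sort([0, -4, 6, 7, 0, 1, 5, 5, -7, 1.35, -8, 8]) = [-8, -7, -4, 0, 0, 1, 1.35, 5, 5, 6, 7, 8]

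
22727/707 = 32+103/707 ≈ 32.15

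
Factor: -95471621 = -1*7^1*131^1*104113^1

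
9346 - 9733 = -387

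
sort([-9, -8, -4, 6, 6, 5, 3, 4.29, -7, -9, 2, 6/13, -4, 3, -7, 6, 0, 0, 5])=[-9, -9, -8, -7, -7, -4, -4, 0, 0, 6/13, 2, 3, 3, 4.29, 5, 5, 6, 6, 6]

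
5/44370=1/8874 ≈ 0.000113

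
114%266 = 114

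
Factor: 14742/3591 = 2^1 * 3^1 * 13^1 * 19^(-1) = 78/19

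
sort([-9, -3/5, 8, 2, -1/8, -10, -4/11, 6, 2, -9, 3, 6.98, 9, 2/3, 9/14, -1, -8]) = [-10, -9, -9, -8, -1, -3/5, -4/11, -1/8, 9/14, 2/3, 2, 2, 3, 6, 6.98, 8, 9]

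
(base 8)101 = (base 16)41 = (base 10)65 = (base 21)32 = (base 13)50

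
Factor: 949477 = 949477^1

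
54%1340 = 54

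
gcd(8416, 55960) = 8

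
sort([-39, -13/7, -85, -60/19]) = [-85, -39, -60/19, -13/7]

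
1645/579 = 2+487/579 ≈ 2.84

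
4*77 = 308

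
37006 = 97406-60400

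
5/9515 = 1/1903 ≈ 0.000525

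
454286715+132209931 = 586496646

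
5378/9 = 597 + 5/9 ≈ 597.56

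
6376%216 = 112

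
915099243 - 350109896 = 564989347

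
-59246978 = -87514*677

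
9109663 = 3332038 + 5777625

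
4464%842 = 254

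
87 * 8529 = 742023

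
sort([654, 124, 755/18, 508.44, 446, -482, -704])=[-704, -482, 755/18, 124, 446, 508.44, 654]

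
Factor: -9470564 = -1*2^2*17^1*139273^1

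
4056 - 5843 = -1787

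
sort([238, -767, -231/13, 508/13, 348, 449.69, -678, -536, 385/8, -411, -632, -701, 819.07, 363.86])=[-767, -701, -678, -632, -536, -411, -231/13, 508/13, 385/8, 238, 348, 363.86, 449.69, 819.07]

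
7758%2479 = 321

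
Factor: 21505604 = 2^2 * 89^1 * 193^1 * 313^1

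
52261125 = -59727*(-875)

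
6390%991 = 444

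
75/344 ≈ 0.218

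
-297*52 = -15444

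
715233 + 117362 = 832595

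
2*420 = 840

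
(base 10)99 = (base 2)1100011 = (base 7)201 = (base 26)3l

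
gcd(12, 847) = 1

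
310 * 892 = 276520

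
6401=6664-263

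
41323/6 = 6887+1/6 ≈ 6887.17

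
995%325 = 20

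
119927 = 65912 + 54015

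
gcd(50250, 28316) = 2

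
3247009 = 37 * 87757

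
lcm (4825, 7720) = 38600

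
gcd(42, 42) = 42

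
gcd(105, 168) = 21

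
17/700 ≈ 0.0243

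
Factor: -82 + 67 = -1*3^1*5^1 = -15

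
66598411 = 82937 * 803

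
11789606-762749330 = -750959724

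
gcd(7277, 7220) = 19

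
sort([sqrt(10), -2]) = [-2, sqrt(10)]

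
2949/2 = 1474 + 1/2 = 1474.50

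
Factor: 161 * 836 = 2^2 * 7^1 * 11^1 * 19^1 * 23^1 = 134596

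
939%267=138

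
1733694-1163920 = 569774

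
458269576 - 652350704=-194081128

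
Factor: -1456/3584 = -1*2^(-5)*13^1 = -13/32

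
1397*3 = 4191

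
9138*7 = 63966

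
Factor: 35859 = 3^1*11953^1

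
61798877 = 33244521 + 28554356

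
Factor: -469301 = -1 * 7^1 * 67043^1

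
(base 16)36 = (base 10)54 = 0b110110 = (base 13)42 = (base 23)28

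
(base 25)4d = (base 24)4h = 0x71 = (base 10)113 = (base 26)49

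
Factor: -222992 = -1*2^4*7^1*11^1*181^1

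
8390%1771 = 1306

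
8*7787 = 62296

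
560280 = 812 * 690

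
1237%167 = 68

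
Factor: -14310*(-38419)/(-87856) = -1*2^(-3)*3^3*5^1*17^(-2)*19^(-1)*53^1*103^1*373^1 = -274887945/43928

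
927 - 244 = 683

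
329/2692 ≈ 0.122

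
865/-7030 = -173/1406 ≈ -0.123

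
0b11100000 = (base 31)77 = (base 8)340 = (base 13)143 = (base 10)224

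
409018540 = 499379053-90360513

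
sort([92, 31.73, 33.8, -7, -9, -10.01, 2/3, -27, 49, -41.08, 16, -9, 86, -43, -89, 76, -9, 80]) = [-89, -43, -41.08, -27, -10.01, -9, -9, -9, -7, 2/3, 16, 31.73, 33.8, 49, 76, 80, 86, 92]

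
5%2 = 1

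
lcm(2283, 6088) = 18264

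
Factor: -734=-1*2^1*367^1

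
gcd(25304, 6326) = 6326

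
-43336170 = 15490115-58826285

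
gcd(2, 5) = 1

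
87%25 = 12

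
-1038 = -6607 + 5569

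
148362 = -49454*(-3)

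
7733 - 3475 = 4258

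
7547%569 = 150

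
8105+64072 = 72177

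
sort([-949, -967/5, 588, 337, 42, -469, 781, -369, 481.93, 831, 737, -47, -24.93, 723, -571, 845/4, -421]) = [-949, -571, -469, -421, -369, -967/5, -47, -24.93, 42, 845/4, 337, 481.93, 588, 723, 737, 781, 831]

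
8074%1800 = 874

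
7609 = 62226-54617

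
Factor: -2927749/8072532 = -1*2^(-2)*3^(-2)*11^1*13^(-1)*47^(-1)*367^(-1)*266159^1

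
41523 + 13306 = 54829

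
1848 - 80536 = -78688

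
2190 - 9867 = -7677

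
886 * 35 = 31010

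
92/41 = 2 + 10/41≈2.24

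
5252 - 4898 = 354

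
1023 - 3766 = -2743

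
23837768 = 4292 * 5554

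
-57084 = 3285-60369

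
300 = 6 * 50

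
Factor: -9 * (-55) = 3^2 * 5^1 * 11^1 = 495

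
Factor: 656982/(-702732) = -1 * 2^(-1) * 3^1 * 17^1 * 19^1 * 113^1 * 157^(-1) * 373^(-1) = -109497/117122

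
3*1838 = 5514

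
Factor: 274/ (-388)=-1*2^ (-1)*97^ (-1)*137^1=-137/194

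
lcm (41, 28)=1148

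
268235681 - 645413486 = -377177805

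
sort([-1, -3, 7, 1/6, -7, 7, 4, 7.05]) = [-7, -3, -1, 1/6, 4, 7, 7, 7.05]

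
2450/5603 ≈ 0.437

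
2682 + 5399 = 8081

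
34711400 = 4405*7880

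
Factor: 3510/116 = 2^(-1)*3^3*5^1*13^1*29^(-1) = 1755/58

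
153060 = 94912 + 58148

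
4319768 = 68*63526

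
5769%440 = 49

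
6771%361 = 273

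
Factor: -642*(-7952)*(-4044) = -1*2^7*3^2*7^1*71^1*107^1*337^1 = -20645364096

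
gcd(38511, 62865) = 99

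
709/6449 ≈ 0.110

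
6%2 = 0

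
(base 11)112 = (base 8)206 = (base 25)59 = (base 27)4q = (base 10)134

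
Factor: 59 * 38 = 2^1 * 19^1 * 59^1 = 2242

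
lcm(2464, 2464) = 2464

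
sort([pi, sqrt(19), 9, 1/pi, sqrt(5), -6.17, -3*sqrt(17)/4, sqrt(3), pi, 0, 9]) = [-6.17, -3*sqrt(17)/4, 0, 1/pi, sqrt(3), sqrt(5), pi, pi, sqrt(19), 9, 9]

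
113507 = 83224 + 30283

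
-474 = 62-536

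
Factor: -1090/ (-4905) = 2^1*3^ (-2) = 2/9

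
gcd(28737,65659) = 1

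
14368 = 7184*2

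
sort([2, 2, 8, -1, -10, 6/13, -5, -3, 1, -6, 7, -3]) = [-10, -6, -5, -3, -3, -1, 6/13, 1, 2, 2, 7, 8]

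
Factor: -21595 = -1*5^1*7^1*617^1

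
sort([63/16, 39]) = [63/16, 39]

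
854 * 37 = 31598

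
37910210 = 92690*409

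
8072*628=5069216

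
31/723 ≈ 0.0429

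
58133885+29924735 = 88058620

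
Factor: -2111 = -1*2111^1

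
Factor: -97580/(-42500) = 5^(-3) * 7^1 * 41^1 = 287/125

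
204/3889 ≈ 0.0525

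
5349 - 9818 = -4469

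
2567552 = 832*3086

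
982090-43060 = 939030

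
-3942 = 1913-5855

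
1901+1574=3475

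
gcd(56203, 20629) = 49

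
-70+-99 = -169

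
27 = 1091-1064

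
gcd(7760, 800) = 80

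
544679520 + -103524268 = 441155252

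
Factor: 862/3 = 2^1*3^(-1)*431^1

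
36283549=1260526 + 35023023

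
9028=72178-63150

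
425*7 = 2975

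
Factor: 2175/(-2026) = -1 * 2^(-1) * 3^1 * 5^2 * 29^1 * 1013^(-1)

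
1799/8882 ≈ 0.203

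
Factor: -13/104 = -1*2^(-3) = -1/8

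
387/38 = 10 + 7/38 ≈ 10.18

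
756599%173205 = 63779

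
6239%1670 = 1229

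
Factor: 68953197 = 3^1*22984399^1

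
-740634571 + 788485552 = 47850981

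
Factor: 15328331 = 587^1*26113^1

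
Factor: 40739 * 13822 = 2^1 * 6911^1 * 40739^1 = 563094458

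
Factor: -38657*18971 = -1*29^1*31^1*43^1*61^1*311^1 = -733361947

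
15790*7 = 110530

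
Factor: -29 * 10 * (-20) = 2^3 * 5^2 * 29^1 = 5800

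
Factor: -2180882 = -1 * 2^1 * 11^1 * 99131^1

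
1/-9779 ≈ -0.000102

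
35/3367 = 5/481 ≈ 0.0104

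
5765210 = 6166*935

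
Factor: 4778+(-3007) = 7^1 * 11^1 * 23^1 = 1771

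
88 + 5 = 93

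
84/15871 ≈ 0.00529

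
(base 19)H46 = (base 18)1139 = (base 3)22112100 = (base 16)184B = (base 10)6219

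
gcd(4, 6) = 2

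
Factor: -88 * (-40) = 2^6 * 5^1 * 11^1 = 3520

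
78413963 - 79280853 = -866890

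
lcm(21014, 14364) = 1134756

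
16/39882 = 8/19941≈0.000401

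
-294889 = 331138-626027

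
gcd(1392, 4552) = 8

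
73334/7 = 10476 + 2/7 ≈ 10476.29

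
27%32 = 27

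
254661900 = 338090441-83428541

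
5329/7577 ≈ 0.703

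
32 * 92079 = 2946528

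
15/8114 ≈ 0.00185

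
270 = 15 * 18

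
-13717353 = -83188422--69471069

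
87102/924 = 14517/154 ≈ 94.27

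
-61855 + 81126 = 19271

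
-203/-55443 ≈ 0.00366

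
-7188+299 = -6889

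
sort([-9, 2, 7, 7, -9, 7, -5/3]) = [-9, -9, -5/3, 2, 7, 7, 7]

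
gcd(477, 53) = 53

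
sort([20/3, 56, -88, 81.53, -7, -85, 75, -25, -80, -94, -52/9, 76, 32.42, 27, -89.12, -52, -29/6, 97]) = [-94, -89.12, -88, -85, -80, -52, -25, -7, -52/9, -29/6, 20/3, 27, 32.42, 56, 75, 76, 81.53, 97]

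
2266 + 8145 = 10411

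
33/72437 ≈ 0.000456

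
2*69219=138438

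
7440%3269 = 902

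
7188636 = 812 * 8853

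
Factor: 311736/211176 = 3^(-1)*7^(-1)*31^1 = 31/21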